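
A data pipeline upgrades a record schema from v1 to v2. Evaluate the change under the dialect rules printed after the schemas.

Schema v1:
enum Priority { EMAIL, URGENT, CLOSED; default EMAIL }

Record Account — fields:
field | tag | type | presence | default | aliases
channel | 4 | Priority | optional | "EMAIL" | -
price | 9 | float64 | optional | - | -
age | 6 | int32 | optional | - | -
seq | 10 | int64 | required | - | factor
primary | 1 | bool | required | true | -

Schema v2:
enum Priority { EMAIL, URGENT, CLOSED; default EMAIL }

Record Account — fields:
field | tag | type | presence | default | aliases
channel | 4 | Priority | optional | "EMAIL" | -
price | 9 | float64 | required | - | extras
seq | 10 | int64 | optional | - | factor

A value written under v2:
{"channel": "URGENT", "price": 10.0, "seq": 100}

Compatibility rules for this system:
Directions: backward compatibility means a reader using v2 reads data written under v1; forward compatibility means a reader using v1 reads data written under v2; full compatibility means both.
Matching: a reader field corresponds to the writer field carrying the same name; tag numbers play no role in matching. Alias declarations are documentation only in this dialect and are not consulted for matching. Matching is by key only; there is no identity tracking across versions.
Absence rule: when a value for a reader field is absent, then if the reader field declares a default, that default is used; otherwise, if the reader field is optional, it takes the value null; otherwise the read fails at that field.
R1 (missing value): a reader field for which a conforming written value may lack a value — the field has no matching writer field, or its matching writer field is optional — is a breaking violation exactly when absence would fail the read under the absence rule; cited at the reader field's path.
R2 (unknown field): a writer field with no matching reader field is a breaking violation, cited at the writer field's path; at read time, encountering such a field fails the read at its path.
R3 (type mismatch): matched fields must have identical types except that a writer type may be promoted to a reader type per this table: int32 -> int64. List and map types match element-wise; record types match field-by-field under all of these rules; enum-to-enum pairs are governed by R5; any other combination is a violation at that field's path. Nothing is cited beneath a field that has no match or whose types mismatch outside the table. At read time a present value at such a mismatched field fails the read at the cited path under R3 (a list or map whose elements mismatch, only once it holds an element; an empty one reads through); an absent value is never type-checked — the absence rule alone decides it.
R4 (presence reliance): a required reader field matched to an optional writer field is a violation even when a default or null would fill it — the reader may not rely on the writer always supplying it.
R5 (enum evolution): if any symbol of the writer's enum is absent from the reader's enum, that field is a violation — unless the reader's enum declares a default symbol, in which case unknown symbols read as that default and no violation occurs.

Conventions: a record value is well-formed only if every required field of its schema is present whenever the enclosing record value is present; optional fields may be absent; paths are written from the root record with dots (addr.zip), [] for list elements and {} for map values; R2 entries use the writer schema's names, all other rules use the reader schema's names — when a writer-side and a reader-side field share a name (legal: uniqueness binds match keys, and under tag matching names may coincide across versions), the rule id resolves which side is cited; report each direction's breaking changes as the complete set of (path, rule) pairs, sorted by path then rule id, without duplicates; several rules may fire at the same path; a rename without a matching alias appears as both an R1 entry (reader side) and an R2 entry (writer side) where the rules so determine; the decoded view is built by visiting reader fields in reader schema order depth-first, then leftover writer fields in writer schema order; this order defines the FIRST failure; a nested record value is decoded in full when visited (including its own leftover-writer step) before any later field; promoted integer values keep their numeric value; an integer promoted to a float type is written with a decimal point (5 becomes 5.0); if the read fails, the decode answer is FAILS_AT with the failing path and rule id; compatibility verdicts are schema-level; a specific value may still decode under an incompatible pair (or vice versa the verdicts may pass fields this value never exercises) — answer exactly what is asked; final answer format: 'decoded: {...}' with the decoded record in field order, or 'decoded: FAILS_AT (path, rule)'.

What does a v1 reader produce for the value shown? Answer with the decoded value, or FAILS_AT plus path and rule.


decoded: {"channel": "URGENT", "price": 10.0, "age": null, "seq": 100, "primary": true}

each type pair in Account: writer, then reader
migrating the Account value to v1:
  channel := "URGENT"
  price := 10.0
  age := null (absent, optional -> null)
  seq := 100
  primary := true (absent -> default)
  => decoded: {"channel": "URGENT", "price": 10.0, "age": null, "seq": 100, "primary": true}
the other Account changes do not affect what is asked:
  removed field primary from record Account -> schema-level compatibility only; this Account value's decode is unchanged
  field seq in record Account: required changed to optional -> schema-level compatibility only; this Account value's decode is unchanged
  removed field age from record Account -> schema-level compatibility only; this Account value's decode is unchanged
  field price in record Account: optional changed to required -> schema-level compatibility only; this Account value's decode is unchanged


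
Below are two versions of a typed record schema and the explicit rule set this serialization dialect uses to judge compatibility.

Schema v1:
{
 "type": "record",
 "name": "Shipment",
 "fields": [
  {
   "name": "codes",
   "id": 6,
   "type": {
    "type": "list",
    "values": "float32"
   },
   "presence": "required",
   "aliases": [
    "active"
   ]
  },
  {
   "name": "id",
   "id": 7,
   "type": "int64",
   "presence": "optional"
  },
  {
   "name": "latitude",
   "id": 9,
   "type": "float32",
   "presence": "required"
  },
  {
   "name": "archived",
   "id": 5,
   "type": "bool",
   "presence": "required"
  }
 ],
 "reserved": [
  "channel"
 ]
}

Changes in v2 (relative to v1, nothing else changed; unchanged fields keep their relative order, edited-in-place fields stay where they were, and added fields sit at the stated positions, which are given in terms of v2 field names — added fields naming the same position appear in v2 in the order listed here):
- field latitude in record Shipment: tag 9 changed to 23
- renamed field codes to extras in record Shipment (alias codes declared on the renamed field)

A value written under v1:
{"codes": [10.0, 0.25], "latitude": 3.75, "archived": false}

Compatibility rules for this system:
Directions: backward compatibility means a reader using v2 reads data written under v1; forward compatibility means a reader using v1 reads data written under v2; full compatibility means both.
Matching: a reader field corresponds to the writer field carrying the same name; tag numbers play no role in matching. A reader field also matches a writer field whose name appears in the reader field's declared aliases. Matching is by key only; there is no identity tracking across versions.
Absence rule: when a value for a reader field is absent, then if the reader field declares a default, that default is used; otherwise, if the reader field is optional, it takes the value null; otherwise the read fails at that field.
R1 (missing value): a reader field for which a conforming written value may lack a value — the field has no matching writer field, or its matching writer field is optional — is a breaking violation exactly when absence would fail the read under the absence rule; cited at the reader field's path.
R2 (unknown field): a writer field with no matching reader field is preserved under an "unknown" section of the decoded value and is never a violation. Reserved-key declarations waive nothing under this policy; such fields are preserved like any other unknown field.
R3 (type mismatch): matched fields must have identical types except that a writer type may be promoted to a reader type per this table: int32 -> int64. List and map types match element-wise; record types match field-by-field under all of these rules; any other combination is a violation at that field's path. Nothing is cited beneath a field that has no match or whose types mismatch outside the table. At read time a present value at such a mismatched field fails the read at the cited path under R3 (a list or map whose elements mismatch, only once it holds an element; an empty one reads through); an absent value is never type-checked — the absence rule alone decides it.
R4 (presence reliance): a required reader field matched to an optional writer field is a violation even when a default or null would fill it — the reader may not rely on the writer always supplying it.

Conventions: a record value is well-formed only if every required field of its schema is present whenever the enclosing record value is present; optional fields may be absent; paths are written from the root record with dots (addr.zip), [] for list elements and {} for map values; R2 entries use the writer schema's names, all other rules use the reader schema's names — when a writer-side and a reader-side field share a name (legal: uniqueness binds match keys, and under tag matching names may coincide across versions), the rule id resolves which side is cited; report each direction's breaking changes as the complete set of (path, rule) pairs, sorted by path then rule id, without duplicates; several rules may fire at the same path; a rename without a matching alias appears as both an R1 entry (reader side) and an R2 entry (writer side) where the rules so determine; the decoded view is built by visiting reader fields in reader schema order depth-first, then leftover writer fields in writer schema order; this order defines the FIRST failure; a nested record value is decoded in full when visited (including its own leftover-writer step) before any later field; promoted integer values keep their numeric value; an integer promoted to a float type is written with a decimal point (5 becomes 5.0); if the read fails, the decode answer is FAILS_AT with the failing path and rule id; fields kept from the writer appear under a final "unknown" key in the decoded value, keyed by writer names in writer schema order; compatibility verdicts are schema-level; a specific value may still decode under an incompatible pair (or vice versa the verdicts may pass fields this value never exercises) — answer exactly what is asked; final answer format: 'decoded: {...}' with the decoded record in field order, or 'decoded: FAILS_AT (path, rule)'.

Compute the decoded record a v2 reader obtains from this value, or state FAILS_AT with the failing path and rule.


decoded: {"extras": [10.0, 0.25], "id": null, "latitude": 3.75, "archived": false}

each type pair in Shipment: writer, then reader
decoding the Shipment value with the v2 reader:
  extras := [10.0, 0.25] (from writer codes)
  id := null (not supplied -> null)
  latitude := 3.75
  archived := false
  => decoded: {"extras": [10.0, 0.25], "id": null, "latitude": 3.75, "archived": false}
diffs on Shipment not affecting the asked answer:
  field latitude in record Shipment: tag 9 changed to 23 -> inert under this dialect — no rule fires on Shipment and the result does not move


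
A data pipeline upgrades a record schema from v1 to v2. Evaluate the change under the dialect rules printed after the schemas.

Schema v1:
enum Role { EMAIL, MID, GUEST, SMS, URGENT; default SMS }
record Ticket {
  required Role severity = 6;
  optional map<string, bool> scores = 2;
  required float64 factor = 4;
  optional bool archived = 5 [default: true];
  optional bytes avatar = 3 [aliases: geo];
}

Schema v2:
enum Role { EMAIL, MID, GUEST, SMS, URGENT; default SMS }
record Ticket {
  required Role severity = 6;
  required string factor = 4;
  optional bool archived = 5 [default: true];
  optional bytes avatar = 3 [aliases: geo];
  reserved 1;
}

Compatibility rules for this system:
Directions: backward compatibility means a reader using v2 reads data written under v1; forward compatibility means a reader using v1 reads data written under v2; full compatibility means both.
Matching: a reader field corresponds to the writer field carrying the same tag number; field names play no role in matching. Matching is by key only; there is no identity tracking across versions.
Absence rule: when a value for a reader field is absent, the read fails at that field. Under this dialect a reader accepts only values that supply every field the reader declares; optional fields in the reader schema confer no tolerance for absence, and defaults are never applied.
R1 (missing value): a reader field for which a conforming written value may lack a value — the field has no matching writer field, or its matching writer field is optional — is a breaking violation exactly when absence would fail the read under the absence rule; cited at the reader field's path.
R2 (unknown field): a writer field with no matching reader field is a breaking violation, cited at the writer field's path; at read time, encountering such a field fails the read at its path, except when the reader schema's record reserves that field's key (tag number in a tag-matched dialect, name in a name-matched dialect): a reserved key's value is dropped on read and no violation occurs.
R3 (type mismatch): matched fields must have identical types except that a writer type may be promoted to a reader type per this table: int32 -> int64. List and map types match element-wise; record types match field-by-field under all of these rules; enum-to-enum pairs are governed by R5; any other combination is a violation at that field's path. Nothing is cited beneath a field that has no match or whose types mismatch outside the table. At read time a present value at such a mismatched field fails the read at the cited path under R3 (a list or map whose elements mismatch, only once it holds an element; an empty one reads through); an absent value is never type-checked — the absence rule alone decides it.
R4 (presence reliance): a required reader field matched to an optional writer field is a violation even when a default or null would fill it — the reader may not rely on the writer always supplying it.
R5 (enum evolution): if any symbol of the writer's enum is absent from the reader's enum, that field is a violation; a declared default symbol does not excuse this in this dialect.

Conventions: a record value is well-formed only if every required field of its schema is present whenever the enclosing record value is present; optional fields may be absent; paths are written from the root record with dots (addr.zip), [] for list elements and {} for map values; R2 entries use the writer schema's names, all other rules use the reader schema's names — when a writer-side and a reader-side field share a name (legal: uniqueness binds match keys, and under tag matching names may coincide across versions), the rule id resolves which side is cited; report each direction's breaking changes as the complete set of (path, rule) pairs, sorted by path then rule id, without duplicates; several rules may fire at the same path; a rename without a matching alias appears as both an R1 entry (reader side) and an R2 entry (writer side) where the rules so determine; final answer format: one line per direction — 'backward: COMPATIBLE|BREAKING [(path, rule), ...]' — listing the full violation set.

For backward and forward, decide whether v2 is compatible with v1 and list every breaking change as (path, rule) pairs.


backward: BREAKING [(archived, R1), (avatar, R1), (factor, R3), (scores, R2)]; forward: BREAKING [(archived, R1), (avatar, R1), (factor, R3), (scores, R1)]

the writer's type comes first in each Ticket pair
backward for Ticket (reader v2, writer v1):
  severity: Role -> Role, writer required; from severity
  factor: float64 -> string, writer required; from factor
  archived: bool -> bool, writer optional; from archived
  avatar: bytes -> bytes, writer optional; from avatar
  leftover writer field: scores
  R1 fires at archived
  R1 fires at avatar
  R3 fires at factor
  R2 fires at scores
  => backward verdict for Ticket: BREAKING, 4 violation(s)
forward for Ticket (reader v1, writer v2):
  severity: Role -> Role, writer required; from severity
  scores: no writer-side match
  factor: string -> float64, writer required; from factor
  archived: bool -> bool, writer optional; from archived
  avatar: bytes -> bytes, writer optional; from avatar
  R1 fires at archived
  R1 fires at avatar
  R3 fires at factor
  R1 fires at scores
  => forward verdict for Ticket: BREAKING, 4 violation(s)


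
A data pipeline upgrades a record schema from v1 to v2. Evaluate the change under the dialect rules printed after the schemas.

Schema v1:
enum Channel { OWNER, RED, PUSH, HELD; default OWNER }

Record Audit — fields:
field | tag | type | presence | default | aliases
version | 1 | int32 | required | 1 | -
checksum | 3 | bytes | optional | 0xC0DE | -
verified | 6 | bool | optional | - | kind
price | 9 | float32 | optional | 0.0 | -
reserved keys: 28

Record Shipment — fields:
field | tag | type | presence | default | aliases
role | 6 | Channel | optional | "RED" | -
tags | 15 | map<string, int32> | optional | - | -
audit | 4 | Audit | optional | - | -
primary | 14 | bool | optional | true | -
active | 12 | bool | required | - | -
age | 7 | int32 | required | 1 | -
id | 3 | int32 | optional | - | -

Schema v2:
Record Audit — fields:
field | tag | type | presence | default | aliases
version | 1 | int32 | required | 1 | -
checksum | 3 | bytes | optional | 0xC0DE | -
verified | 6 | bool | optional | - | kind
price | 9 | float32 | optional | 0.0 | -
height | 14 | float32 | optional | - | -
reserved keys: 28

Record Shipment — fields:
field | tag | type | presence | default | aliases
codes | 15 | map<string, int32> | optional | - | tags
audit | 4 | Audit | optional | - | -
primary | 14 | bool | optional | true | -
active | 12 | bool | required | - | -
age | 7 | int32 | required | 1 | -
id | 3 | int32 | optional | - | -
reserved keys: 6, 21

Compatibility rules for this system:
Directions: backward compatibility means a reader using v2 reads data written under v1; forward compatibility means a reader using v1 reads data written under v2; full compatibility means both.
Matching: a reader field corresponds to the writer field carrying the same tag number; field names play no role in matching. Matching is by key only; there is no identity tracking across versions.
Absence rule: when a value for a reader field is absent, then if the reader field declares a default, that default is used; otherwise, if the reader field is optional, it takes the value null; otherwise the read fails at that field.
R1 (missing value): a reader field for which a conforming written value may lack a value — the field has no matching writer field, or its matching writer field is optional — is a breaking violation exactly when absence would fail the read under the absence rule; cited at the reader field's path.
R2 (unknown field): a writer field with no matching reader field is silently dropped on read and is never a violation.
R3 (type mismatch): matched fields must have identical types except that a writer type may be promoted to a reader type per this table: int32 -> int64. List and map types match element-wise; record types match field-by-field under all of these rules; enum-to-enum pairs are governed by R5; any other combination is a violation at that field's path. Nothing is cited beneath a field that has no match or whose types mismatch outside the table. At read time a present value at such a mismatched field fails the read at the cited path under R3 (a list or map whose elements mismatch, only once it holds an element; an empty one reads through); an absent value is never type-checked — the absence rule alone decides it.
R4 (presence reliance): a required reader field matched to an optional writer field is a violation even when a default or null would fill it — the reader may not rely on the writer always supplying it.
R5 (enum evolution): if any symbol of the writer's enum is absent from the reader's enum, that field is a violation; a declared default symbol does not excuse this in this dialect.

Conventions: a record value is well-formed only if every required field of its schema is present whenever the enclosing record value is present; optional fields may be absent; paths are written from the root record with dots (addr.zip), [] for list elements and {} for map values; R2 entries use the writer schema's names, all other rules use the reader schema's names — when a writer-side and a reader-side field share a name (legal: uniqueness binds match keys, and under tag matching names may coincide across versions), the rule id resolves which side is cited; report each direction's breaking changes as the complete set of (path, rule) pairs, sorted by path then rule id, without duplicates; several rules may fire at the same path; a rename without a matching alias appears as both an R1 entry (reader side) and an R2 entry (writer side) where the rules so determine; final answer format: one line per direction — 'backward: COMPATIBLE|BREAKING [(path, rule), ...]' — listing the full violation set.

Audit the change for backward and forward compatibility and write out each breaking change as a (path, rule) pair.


backward: COMPATIBLE []; forward: COMPATIBLE []

each type pair in Shipment: writer, then reader
backward on Shipment — v2 reading data written by v1:
  map<string, int32> -> map<string, int32>, writer optional: codes aligns to tags
  Audit -> Audit, writer optional: audit aligns to audit
  bool -> bool, writer optional: primary aligns to primary
  bool -> bool, writer required: active aligns to active
  int32 -> int32, writer required: age aligns to age
  int32 -> int32, writer optional: id aligns to id
  leftover writer field: role
  int32 -> int32, writer required: audit.version aligns to audit.version
  bytes -> bytes, writer optional: audit.checksum aligns to audit.checksum
  bool -> bool, writer optional: audit.verified aligns to audit.verified
  float32 -> float32, writer optional: audit.price aligns to audit.price
  no writer field matches reader audit.height
  => no violations; backward on Shipment: COMPATIBLE
forward on Shipment — v1 reading data written by v2:
  no writer field matches reader role
  map<string, int32> -> map<string, int32>, writer optional: tags aligns to codes
  Audit -> Audit, writer optional: audit aligns to audit
  bool -> bool, writer optional: primary aligns to primary
  bool -> bool, writer required: active aligns to active
  int32 -> int32, writer required: age aligns to age
  int32 -> int32, writer optional: id aligns to id
  int32 -> int32, writer required: audit.version aligns to audit.version
  bytes -> bytes, writer optional: audit.checksum aligns to audit.checksum
  bool -> bool, writer optional: audit.verified aligns to audit.verified
  float32 -> float32, writer optional: audit.price aligns to audit.price
  leftover writer field: audit.height
  => no violations; forward on Shipment: COMPATIBLE


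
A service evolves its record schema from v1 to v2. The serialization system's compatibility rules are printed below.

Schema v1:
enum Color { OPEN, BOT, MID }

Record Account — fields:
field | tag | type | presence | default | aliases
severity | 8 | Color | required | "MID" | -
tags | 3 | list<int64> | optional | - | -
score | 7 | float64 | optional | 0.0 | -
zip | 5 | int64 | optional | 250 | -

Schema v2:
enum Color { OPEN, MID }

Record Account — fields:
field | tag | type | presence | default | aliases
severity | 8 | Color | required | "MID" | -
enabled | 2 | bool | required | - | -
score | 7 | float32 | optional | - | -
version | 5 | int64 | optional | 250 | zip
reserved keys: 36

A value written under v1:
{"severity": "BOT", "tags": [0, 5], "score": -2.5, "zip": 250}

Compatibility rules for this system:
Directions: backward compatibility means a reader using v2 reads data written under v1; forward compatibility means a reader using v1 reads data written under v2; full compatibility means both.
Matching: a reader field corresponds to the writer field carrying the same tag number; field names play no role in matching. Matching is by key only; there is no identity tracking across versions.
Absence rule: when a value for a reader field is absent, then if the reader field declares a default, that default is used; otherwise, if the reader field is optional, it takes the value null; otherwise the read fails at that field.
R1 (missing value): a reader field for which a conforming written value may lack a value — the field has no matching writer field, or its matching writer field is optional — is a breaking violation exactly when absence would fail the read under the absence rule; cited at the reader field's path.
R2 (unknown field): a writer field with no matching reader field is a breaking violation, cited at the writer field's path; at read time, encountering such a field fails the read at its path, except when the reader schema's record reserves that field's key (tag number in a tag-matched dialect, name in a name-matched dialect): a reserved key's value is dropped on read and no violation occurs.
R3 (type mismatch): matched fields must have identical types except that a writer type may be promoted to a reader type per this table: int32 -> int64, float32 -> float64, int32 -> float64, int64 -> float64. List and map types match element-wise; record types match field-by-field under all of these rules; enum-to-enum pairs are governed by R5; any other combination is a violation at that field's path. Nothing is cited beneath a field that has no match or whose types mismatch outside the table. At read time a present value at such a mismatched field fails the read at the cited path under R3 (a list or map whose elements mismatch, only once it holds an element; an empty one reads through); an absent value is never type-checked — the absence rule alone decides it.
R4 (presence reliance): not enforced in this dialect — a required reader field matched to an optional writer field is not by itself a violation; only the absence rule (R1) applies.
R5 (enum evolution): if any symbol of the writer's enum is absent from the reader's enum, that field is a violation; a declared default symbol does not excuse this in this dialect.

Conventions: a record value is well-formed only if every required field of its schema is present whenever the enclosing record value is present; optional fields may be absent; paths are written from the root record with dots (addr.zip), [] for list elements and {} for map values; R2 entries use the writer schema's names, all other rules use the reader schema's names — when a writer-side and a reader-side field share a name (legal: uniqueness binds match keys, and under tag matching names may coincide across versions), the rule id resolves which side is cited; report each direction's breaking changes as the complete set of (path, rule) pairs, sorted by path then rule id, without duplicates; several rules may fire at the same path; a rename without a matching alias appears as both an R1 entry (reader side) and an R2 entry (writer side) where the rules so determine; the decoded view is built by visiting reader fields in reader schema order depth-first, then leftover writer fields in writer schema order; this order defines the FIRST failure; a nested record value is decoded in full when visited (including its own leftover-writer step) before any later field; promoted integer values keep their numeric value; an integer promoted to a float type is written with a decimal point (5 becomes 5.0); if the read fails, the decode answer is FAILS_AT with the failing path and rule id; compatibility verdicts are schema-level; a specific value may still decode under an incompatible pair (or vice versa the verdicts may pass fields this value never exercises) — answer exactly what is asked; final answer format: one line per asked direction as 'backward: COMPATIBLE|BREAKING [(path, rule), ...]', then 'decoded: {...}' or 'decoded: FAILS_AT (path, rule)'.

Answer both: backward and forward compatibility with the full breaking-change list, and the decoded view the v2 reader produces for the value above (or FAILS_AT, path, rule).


in Account below, arrows point writer -> reader
backward on Account — v2 reading data written by v1:
  severity: paired with writer severity (Color -> Color; writer required)
  no writer field matches reader enabled
  score: paired with writer score (float64 -> float32; writer optional)
  version: paired with writer zip (int64 -> int64; writer optional)
  tags (writer side), unknown to reader
  R1 fires at enabled
  R3 fires at score
  R5 fires at severity
  R2 fires at tags
  backward on Account therefore BREAKING (4)
forward on Account — v1 reading data written by v2:
  severity: paired with writer severity (Color -> Color; writer required)
  no writer field matches reader tags
  score: paired with writer score (float32 -> float64; writer optional)
  zip: paired with writer version (int64 -> int64; writer optional)
  enabled (writer side), unknown to reader
  R2 fires at enabled
  forward on Account therefore BREAKING (1)
decode (reader v2):
  read fails at severity under R5
  => FAILS_AT (severity, R5)

backward: BREAKING [(enabled, R1), (score, R3), (severity, R5), (tags, R2)]; forward: BREAKING [(enabled, R2)]; decoded: FAILS_AT (severity, R5)


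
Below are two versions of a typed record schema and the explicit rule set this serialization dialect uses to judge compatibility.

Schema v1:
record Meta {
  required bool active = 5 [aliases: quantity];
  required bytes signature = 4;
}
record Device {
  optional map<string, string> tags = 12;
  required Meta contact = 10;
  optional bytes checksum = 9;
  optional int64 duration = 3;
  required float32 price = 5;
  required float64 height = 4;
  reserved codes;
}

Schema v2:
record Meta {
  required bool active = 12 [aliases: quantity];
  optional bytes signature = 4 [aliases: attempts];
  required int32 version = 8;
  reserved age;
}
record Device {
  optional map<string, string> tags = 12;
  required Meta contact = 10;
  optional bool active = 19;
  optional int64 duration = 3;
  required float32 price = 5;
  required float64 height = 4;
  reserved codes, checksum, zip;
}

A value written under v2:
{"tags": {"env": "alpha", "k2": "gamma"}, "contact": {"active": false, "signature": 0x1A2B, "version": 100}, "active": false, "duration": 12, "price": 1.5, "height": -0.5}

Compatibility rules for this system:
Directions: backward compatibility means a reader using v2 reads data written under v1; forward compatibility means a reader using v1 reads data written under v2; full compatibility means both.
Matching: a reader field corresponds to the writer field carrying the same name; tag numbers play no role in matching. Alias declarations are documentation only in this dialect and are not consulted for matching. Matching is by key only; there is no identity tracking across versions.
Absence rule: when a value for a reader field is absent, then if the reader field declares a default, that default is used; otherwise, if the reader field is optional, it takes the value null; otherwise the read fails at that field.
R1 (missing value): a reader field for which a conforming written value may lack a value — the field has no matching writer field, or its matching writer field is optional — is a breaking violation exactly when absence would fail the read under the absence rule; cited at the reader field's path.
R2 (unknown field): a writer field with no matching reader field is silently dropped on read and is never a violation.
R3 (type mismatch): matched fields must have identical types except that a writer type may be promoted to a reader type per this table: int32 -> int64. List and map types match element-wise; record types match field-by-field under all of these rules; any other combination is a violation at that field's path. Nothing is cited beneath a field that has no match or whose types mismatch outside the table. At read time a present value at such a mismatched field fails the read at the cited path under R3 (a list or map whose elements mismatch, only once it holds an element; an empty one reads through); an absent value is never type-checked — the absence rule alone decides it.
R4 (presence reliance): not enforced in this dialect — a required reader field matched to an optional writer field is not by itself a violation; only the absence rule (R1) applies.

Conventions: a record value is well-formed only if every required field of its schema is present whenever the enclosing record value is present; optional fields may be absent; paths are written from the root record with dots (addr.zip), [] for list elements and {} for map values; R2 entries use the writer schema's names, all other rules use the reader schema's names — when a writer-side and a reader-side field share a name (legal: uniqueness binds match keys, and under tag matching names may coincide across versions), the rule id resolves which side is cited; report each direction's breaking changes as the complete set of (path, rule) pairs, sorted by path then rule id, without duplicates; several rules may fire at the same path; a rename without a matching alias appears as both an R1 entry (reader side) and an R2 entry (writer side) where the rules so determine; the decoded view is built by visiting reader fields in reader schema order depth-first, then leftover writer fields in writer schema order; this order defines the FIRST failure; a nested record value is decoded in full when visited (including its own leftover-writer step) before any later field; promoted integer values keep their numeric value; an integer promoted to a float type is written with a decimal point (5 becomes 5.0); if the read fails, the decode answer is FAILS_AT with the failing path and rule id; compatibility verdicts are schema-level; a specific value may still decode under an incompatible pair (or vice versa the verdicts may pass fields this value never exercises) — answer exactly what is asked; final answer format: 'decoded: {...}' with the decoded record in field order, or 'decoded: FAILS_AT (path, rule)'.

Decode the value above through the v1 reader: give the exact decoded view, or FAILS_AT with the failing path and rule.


in Device below, arrows point writer -> reader
decode walk for Device under reader schema v1:
  tags := {"env": "alpha", "k2": "gamma"}
  contact.active := false
  contact.signature := 0x1A2B
  writer contact.version: unmatched, discarded
  checksum := null (not supplied -> null)
  duration := 12
  price := 1.5
  height := -0.5
  writer active: unmatched, discarded
  => decoded: {"tags": {"env": "alpha", "k2": "gamma"}, "contact": {"active": false, "signature": 0x1A2B}, "checksum": null, "duration": 12, "price": 1.5, "height": -0.5}
diffs on Device not affecting the asked answer:
  field signature in record Meta: required changed to optional -> affects the rule determinations only; this particular Device value decodes identically
  field active in record Meta: tag 5 changed to 12 -> triggers nothing under the printed rules; the Device answer is the same either way
  added field active to record Device: optional bool, tag 19 (in v2 it sits immediately before duration) -> triggers nothing under the printed rules; the Device answer is the same either way
  removed field checksum from record Device (its key "checksum" joins the reserved list) -> triggers nothing under the printed rules; the Device answer is the same either way
  added field version to record Meta: required int32, tag 8 (in v2 it sits last) -> affects the rule determinations only; this particular Device value decodes identically

decoded: {"tags": {"env": "alpha", "k2": "gamma"}, "contact": {"active": false, "signature": 0x1A2B}, "checksum": null, "duration": 12, "price": 1.5, "height": -0.5}


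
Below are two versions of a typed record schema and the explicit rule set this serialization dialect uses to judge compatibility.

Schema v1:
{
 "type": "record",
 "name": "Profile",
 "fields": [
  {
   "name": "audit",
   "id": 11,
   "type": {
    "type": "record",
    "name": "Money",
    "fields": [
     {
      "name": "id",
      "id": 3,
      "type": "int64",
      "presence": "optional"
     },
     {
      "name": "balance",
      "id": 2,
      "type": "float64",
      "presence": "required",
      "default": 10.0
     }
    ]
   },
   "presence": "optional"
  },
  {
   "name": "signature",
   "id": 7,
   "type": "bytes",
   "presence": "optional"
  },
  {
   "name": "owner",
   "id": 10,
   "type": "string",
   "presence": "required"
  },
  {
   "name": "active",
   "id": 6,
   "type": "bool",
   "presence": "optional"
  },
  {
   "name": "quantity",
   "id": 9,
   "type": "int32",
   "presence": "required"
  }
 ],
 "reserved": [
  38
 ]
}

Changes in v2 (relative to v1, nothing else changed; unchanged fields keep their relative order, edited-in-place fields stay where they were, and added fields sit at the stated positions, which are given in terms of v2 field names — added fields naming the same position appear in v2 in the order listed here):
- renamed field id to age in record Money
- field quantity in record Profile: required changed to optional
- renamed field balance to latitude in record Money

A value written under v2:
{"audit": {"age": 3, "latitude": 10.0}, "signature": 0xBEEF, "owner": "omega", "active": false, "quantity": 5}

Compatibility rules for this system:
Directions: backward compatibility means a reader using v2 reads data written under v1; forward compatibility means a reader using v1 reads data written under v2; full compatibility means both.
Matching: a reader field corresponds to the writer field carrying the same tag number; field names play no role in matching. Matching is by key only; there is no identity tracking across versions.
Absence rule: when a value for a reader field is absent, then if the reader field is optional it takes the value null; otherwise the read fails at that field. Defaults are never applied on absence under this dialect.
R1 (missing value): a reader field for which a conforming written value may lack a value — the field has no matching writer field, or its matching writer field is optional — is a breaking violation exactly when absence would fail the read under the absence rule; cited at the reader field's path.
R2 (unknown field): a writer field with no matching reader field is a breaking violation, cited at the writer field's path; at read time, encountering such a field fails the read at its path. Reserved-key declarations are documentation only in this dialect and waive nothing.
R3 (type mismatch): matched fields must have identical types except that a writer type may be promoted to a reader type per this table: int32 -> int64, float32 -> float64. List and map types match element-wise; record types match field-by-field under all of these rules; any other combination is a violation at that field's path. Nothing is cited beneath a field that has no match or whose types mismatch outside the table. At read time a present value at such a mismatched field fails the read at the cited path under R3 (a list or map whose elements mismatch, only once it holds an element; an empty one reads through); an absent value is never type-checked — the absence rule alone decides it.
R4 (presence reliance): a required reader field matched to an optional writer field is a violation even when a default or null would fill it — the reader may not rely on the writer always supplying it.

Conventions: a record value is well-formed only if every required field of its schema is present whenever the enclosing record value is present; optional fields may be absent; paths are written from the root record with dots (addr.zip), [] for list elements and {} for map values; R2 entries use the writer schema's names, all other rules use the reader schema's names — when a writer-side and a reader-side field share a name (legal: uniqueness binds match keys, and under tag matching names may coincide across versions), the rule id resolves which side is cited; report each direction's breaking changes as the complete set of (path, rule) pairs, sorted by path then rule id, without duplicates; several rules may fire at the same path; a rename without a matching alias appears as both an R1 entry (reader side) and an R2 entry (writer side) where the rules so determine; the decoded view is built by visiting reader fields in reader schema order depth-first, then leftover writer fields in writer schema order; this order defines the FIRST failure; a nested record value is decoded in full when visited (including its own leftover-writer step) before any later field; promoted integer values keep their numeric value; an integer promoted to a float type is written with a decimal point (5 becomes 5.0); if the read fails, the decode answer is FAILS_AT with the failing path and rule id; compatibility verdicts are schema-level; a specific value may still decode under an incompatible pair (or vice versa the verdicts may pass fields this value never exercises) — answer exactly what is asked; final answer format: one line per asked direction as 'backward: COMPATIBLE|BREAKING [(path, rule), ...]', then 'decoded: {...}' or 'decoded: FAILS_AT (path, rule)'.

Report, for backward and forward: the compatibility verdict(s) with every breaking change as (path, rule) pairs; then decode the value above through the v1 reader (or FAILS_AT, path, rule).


the writer's type comes first in each Profile pair
backward analysis of Profile with v2 as reader and v1 as writer:
  audit <- audit (Money -> Money, writer optional)
  signature <- signature (bytes -> bytes, writer optional)
  owner <- owner (string -> string, writer required)
  active <- active (bool -> bool, writer optional)
  quantity <- quantity (int32 -> int32, writer required)
  audit.age <- audit.id (int64 -> int64, writer optional)
  audit.latitude <- audit.balance (float64 -> float64, writer required)
  nothing fires on Profile: backward is COMPATIBLE
forward analysis of Profile with v1 as reader and v2 as writer:
  audit <- audit (Money -> Money, writer optional)
  signature <- signature (bytes -> bytes, writer optional)
  owner <- owner (string -> string, writer required)
  active <- active (bool -> bool, writer optional)
  quantity <- quantity (int32 -> int32, writer optional)
  audit.id <- audit.age (int64 -> int64, writer optional)
  audit.balance <- audit.latitude (float64 -> float64, writer required)
  rule R1 violated at quantity
  rule R4 violated at quantity
  => 2 violation(s): forward is BREAKING for Profile
migrating the Profile value to v1:
  audit.id := 3 (from writer age)
  audit.balance := 10.0 (from writer latitude)
  signature := 0xBEEF
  owner := "omega"
  active := false
  quantity := 5
  => decoded: {"audit": {"id": 3, "balance": 10.0}, "signature": 0xBEEF, "owner": "omega", "active": false, "quantity": 5}

backward: COMPATIBLE []; forward: BREAKING [(quantity, R1), (quantity, R4)]; decoded: {"audit": {"id": 3, "balance": 10.0}, "signature": 0xBEEF, "owner": "omega", "active": false, "quantity": 5}
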